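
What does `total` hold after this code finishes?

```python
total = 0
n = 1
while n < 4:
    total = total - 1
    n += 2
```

-2

n=1: total = 0-1 = -1
n=3: total = (-1)-1 = -2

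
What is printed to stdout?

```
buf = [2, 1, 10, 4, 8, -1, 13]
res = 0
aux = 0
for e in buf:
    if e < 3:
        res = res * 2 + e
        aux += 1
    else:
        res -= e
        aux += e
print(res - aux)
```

e=2: <3, res = 0*2+2 = 2; aux=1
e=1: <3, res = 2*2+1 = 5; aux=2
e=10: not <3, res = 5-10 = -5; aux=12
e=4: not <3, res = (-5)-4 = -9; aux=16
e=8: not <3, res = (-9)-8 = -17; aux=24
e=-1: <3, res = (-17)*2+(-1) = -35; aux=25
e=13: not <3, res = (-35)-13 = -48; aux=38
res-aux = (-48)-38 = -86

-86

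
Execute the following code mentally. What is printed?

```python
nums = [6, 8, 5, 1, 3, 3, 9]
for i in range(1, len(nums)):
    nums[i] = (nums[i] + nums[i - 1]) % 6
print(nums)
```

i=1: nums[1] = (8+6)%6 = 2 → [6, 2, 5, 1, 3, 3, 9]
i=2: nums[2] = (5+2)%6 = 1 → [6, 2, 1, 1, 3, 3, 9]
i=3: nums[3] = (1+1)%6 = 2 → [6, 2, 1, 2, 3, 3, 9]
i=4: nums[4] = (3+2)%6 = 5 → [6, 2, 1, 2, 5, 3, 9]
i=5: nums[5] = (3+5)%6 = 2 → [6, 2, 1, 2, 5, 2, 9]
i=6: nums[6] = (9+2)%6 = 5 → [6, 2, 1, 2, 5, 2, 5]

[6, 2, 1, 2, 5, 2, 5]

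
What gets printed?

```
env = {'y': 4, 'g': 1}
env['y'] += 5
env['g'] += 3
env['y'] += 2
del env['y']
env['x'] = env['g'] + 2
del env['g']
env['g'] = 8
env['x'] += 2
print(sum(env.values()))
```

16

env['y'] = 4+5 = 9 → {'y': 9, 'g': 1}
env['g'] = 1+3 = 4 → {'y': 9, 'g': 4}
env['y'] = 9+2 = 11 → {'y': 11, 'g': 4}
del 'y' → {'g': 4}
env['x'] = env['g']+2 = 6 → {'g': 4, 'x': 6}
del 'g' → {'x': 6}
env['g'] = 8 → {'x': 6, 'g': 8}
env['x'] = 6+2 = 8 → {'x': 8, 'g': 8}
sum of values = 16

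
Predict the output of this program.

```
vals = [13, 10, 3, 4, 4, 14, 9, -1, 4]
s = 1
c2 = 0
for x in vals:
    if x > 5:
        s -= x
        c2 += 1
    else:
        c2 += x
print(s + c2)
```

-27

x=13: >5, s = 1-13 = -12; c2=1
x=10: >5, s = (-12)-10 = -22; c2=2
x=3: not >5; c2=5
x=4: not >5; c2=9
x=4: not >5; c2=13
x=14: >5, s = (-22)-14 = -36; c2=14
x=9: >5, s = (-36)-9 = -45; c2=15
x=-1: not >5; c2=14
x=4: not >5; c2=18
s+c2 = (-45)+18 = -27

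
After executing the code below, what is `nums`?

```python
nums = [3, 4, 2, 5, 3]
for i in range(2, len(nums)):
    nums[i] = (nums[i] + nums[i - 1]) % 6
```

[3, 4, 0, 5, 2]

i=2: nums[2] = (2+4)%6 = 0 → [3, 4, 0, 5, 3]
i=3: nums[3] = (5+0)%6 = 5 → [3, 4, 0, 5, 3]
i=4: nums[4] = (3+5)%6 = 2 → [3, 4, 0, 5, 2]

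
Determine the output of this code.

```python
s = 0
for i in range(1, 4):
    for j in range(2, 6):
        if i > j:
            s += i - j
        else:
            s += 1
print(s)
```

i=1,j=2: not 1>2, s = 0+1 = 1
i=1,j=3: not 1>3, s = 1+1 = 2
i=1,j=4: not 1>4, s = 2+1 = 3
i=1,j=5: not 1>5, s = 3+1 = 4
i=2,j=2: not 2>2, s = 4+1 = 5
i=2,j=3: not 2>3, s = 5+1 = 6
i=2,j=4: not 2>4, s = 6+1 = 7
i=2,j=5: not 2>5, s = 7+1 = 8
i=3,j=2: 3>2, s = 8+1 = 9
i=3,j=3: not 3>3, s = 9+1 = 10
i=3,j=4: not 3>4, s = 10+1 = 11
i=3,j=5: not 3>5, s = 11+1 = 12

12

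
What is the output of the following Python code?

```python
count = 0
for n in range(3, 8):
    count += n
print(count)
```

25

n=3: count = 0+3 = 3
n=4: count = 3+4 = 7
n=5: count = 7+5 = 12
n=6: count = 12+6 = 18
n=7: count = 18+7 = 25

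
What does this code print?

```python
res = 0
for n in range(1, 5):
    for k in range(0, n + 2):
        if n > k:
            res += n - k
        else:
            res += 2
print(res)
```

n=1,k=0: 1>0, res = 0+1 = 1
n=1,k=1: not 1>1, res = 1+2 = 3
n=1,k=2: not 1>2, res = 3+2 = 5
n=2,k=0: 2>0, res = 5+2 = 7
n=2,k=1: 2>1, res = 7+1 = 8
n=2,k=2: not 2>2, res = 8+2 = 10
n=2,k=3: not 2>3, res = 10+2 = 12
n=3,k=0: 3>0, res = 12+3 = 15
n=3,k=1: 3>1, res = 15+2 = 17
n=3,k=2: 3>2, res = 17+1 = 18
n=3,k=3: not 3>3, res = 18+2 = 20
n=3,k=4: not 3>4, res = 20+2 = 22
n=4,k=0: 4>0, res = 22+4 = 26
n=4,k=1: 4>1, res = 26+3 = 29
n=4,k=2: 4>2, res = 29+2 = 31
n=4,k=3: 4>3, res = 31+1 = 32
n=4,k=4: not 4>4, res = 32+2 = 34
n=4,k=5: not 4>5, res = 34+2 = 36

36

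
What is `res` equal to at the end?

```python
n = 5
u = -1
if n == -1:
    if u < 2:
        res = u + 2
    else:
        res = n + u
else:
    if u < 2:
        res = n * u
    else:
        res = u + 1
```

-5

n=5, u=-1
n == -1 is False; u < 2 is True
→ res = n * u = -5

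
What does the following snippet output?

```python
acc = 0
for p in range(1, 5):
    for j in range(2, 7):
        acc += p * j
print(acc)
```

p=1,j=2: acc = 0+2 = 2
p=1,j=3: acc = 2+3 = 5
p=1,j=4: acc = 5+4 = 9
p=1,j=5: acc = 9+5 = 14
p=1,j=6: acc = 14+6 = 20
p=2,j=2: acc = 20+4 = 24
p=2,j=3: acc = 24+6 = 30
p=2,j=4: acc = 30+8 = 38
p=2,j=5: acc = 38+10 = 48
p=2,j=6: acc = 48+12 = 60
p=3,j=2: acc = 60+6 = 66
p=3,j=3: acc = 66+9 = 75
p=3,j=4: acc = 75+12 = 87
p=3,j=5: acc = 87+15 = 102
p=3,j=6: acc = 102+18 = 120
p=4,j=2: acc = 120+8 = 128
p=4,j=3: acc = 128+12 = 140
p=4,j=4: acc = 140+16 = 156
p=4,j=5: acc = 156+20 = 176
p=4,j=6: acc = 176+24 = 200

200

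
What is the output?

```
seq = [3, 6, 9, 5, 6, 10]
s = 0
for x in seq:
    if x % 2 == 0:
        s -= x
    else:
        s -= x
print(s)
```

x=3: not even, s = 0-3 = -3
x=6: even, s = (-3)-6 = -9
x=9: not even, s = (-9)-9 = -18
x=5: not even, s = (-18)-5 = -23
x=6: even, s = (-23)-6 = -29
x=10: even, s = (-29)-10 = -39

-39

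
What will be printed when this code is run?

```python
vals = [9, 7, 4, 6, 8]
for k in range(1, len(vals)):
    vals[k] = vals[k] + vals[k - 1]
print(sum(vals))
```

105

k=1: vals[1] = 7+9 = 16 → [9, 16, 4, 6, 8]
k=2: vals[2] = 4+16 = 20 → [9, 16, 20, 6, 8]
k=3: vals[3] = 6+20 = 26 → [9, 16, 20, 26, 8]
k=4: vals[4] = 8+26 = 34 → [9, 16, 20, 26, 34]
sum = 105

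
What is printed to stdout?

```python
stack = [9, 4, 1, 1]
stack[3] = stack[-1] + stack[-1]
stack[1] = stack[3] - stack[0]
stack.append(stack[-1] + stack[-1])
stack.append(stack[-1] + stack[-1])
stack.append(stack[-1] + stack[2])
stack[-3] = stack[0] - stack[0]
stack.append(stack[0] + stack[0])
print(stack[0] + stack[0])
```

18

stack[3] = stack[-1]+stack[-1] = 1+1 = 2 → [9, 4, 1, 2]
stack[1] = stack[3]-stack[0] = 2-9 = -7 → [9, -7, 1, 2]
append stack[-1]+stack[-1] = 2+2 = 4 → [9, -7, 1, 2, 4]
append stack[-1]+stack[-1] = 4+4 = 8 → [9, -7, 1, 2, 4, 8]
append stack[-1]+stack[2] = 8+1 = 9 → [9, -7, 1, 2, 4, 8, 9]
stack[-3] = stack[0]-stack[0] = 9-9 = 0 → [9, -7, 1, 2, 0, 8, 9]
append stack[0]+stack[0] = 9+9 = 18 → [9, -7, 1, 2, 0, 8, 9, 18]
stack[0]+stack[0] = 9+9 = 18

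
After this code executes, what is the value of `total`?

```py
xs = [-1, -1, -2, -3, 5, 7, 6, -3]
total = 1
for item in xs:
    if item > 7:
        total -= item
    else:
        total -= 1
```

-7

item=-1: not >7, total = 1-1 = 0
item=-1: not >7, total = 0-1 = -1
item=-2: not >7, total = (-1)-1 = -2
item=-3: not >7, total = (-2)-1 = -3
item=5: not >7, total = (-3)-1 = -4
item=7: not >7, total = (-4)-1 = -5
item=6: not >7, total = (-5)-1 = -6
item=-3: not >7, total = (-6)-1 = -7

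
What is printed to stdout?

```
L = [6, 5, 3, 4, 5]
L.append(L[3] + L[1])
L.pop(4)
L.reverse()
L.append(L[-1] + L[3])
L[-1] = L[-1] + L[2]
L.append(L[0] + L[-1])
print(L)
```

append L[3]+L[1] = 4+5 = 9 → [6, 5, 3, 4, 5, 9]
pop(4) removes 5 → [6, 5, 3, 4, 9]
reverse → [9, 4, 3, 5, 6]
append L[-1]+L[3] = 6+5 = 11 → [9, 4, 3, 5, 6, 11]
L[-1] = L[-1]+L[2] = 11+3 = 14 → [9, 4, 3, 5, 6, 14]
append L[0]+L[-1] = 9+14 = 23 → [9, 4, 3, 5, 6, 14, 23]

[9, 4, 3, 5, 6, 14, 23]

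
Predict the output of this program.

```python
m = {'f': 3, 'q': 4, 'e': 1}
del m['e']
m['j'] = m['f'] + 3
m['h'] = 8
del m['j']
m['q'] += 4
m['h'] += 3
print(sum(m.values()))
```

del 'e' → {'f': 3, 'q': 4}
m['j'] = m['f']+3 = 6 → {'f': 3, 'q': 4, 'j': 6}
m['h'] = 8 → {'f': 3, 'q': 4, 'j': 6, 'h': 8}
del 'j' → {'f': 3, 'q': 4, 'h': 8}
m['q'] = 4+4 = 8 → {'f': 3, 'q': 8, 'h': 8}
m['h'] = 8+3 = 11 → {'f': 3, 'q': 8, 'h': 11}
sum of values = 22

22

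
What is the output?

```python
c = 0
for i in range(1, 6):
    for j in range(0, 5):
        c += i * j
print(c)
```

150

i=1,j=0: c = 0+0 = 0
i=1,j=1: c = 0+1 = 1
i=1,j=2: c = 1+2 = 3
i=1,j=3: c = 3+3 = 6
i=1,j=4: c = 6+4 = 10
i=2,j=0: c = 10+0 = 10
i=2,j=1: c = 10+2 = 12
i=2,j=2: c = 12+4 = 16
i=2,j=3: c = 16+6 = 22
i=2,j=4: c = 22+8 = 30
i=3,j=0: c = 30+0 = 30
i=3,j=1: c = 30+3 = 33
i=3,j=2: c = 33+6 = 39
i=3,j=3: c = 39+9 = 48
i=3,j=4: c = 48+12 = 60
i=4,j=0: c = 60+0 = 60
i=4,j=1: c = 60+4 = 64
i=4,j=2: c = 64+8 = 72
i=4,j=3: c = 72+12 = 84
i=4,j=4: c = 84+16 = 100
i=5,j=0: c = 100+0 = 100
i=5,j=1: c = 100+5 = 105
i=5,j=2: c = 105+10 = 115
i=5,j=3: c = 115+15 = 130
i=5,j=4: c = 130+20 = 150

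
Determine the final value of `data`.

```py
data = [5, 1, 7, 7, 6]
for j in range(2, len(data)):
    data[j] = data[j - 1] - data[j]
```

j=2: data[2] = 1-7 = -6 → [5, 1, -6, 7, 6]
j=3: data[3] = (-6)-7 = -13 → [5, 1, -6, -13, 6]
j=4: data[4] = (-13)-6 = -19 → [5, 1, -6, -13, -19]

[5, 1, -6, -13, -19]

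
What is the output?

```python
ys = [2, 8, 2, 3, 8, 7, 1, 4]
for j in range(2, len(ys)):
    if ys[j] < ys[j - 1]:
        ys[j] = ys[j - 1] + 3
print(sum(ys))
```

121

j=2: 2<8, ys[2] = 8+3 = 11 → [2, 8, 11, 3, 8, 7, 1, 4]
j=3: 3<11, ys[3] = 11+3 = 14 → [2, 8, 11, 14, 8, 7, 1, 4]
j=4: 8<14, ys[4] = 14+3 = 17 → [2, 8, 11, 14, 17, 7, 1, 4]
j=5: 7<17, ys[5] = 17+3 = 20 → [2, 8, 11, 14, 17, 20, 1, 4]
j=6: 1<20, ys[6] = 20+3 = 23 → [2, 8, 11, 14, 17, 20, 23, 4]
j=7: 4<23, ys[7] = 23+3 = 26 → [2, 8, 11, 14, 17, 20, 23, 26]
sum = 121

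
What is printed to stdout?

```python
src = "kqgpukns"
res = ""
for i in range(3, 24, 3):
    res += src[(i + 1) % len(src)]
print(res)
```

i=3: add src[4]='u' → 'u'
i=6: add src[7]='s' → 'us'
i=9: add src[2]='g' → 'usg'
i=12: add src[5]='k' → 'usgk'
i=15: add src[0]='k' → 'usgkk'
i=18: add src[3]='p' → 'usgkkp'
i=21: add src[6]='n' → 'usgkkpn'

usgkkpn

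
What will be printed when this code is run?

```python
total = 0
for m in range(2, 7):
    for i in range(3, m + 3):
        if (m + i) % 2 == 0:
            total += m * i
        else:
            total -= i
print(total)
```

215

m=2,i=3: odd sum, total = 0-3 = -3
m=2,i=4: even sum, total = (-3)+8 = 5
m=3,i=3: even sum, total = 5+9 = 14
m=3,i=4: odd sum, total = 14-4 = 10
m=3,i=5: even sum, total = 10+15 = 25
m=4,i=3: odd sum, total = 25-3 = 22
m=4,i=4: even sum, total = 22+16 = 38
m=4,i=5: odd sum, total = 38-5 = 33
m=4,i=6: even sum, total = 33+24 = 57
m=5,i=3: even sum, total = 57+15 = 72
m=5,i=4: odd sum, total = 72-4 = 68
m=5,i=5: even sum, total = 68+25 = 93
m=5,i=6: odd sum, total = 93-6 = 87
m=5,i=7: even sum, total = 87+35 = 122
m=6,i=3: odd sum, total = 122-3 = 119
m=6,i=4: even sum, total = 119+24 = 143
m=6,i=5: odd sum, total = 143-5 = 138
m=6,i=6: even sum, total = 138+36 = 174
m=6,i=7: odd sum, total = 174-7 = 167
m=6,i=8: even sum, total = 167+48 = 215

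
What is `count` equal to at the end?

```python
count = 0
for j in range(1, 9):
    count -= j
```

j=1: count = 0-1 = -1
j=2: count = (-1)-2 = -3
j=3: count = (-3)-3 = -6
j=4: count = (-6)-4 = -10
j=5: count = (-10)-5 = -15
j=6: count = (-15)-6 = -21
j=7: count = (-21)-7 = -28
j=8: count = (-28)-8 = -36

-36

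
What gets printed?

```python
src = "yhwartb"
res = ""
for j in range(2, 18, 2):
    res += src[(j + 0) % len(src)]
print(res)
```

wrbhatyw

j=2: add src[2]='w' → 'w'
j=4: add src[4]='r' → 'wr'
j=6: add src[6]='b' → 'wrb'
j=8: add src[1]='h' → 'wrbh'
j=10: add src[3]='a' → 'wrbha'
j=12: add src[5]='t' → 'wrbhat'
j=14: add src[0]='y' → 'wrbhaty'
j=16: add src[2]='w' → 'wrbhatyw'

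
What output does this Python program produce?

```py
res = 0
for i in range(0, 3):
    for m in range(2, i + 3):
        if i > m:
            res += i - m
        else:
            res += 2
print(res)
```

12

i=0,m=2: not 0>2, res = 0+2 = 2
i=1,m=2: not 1>2, res = 2+2 = 4
i=1,m=3: not 1>3, res = 4+2 = 6
i=2,m=2: not 2>2, res = 6+2 = 8
i=2,m=3: not 2>3, res = 8+2 = 10
i=2,m=4: not 2>4, res = 10+2 = 12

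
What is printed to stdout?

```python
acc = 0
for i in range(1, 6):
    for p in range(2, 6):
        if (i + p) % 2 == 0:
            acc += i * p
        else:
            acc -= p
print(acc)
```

74

i=1,p=2: odd sum, acc = 0-2 = -2
i=1,p=3: even sum, acc = (-2)+3 = 1
i=1,p=4: odd sum, acc = 1-4 = -3
i=1,p=5: even sum, acc = (-3)+5 = 2
i=2,p=2: even sum, acc = 2+4 = 6
i=2,p=3: odd sum, acc = 6-3 = 3
i=2,p=4: even sum, acc = 3+8 = 11
i=2,p=5: odd sum, acc = 11-5 = 6
i=3,p=2: odd sum, acc = 6-2 = 4
i=3,p=3: even sum, acc = 4+9 = 13
i=3,p=4: odd sum, acc = 13-4 = 9
i=3,p=5: even sum, acc = 9+15 = 24
i=4,p=2: even sum, acc = 24+8 = 32
i=4,p=3: odd sum, acc = 32-3 = 29
i=4,p=4: even sum, acc = 29+16 = 45
i=4,p=5: odd sum, acc = 45-5 = 40
i=5,p=2: odd sum, acc = 40-2 = 38
i=5,p=3: even sum, acc = 38+15 = 53
i=5,p=4: odd sum, acc = 53-4 = 49
i=5,p=5: even sum, acc = 49+25 = 74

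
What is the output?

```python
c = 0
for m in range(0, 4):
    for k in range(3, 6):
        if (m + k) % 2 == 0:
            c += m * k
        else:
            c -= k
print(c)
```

16

m=0,k=3: odd sum, c = 0-3 = -3
m=0,k=4: even sum, c = (-3)+0 = -3
m=0,k=5: odd sum, c = (-3)-5 = -8
m=1,k=3: even sum, c = (-8)+3 = -5
m=1,k=4: odd sum, c = (-5)-4 = -9
m=1,k=5: even sum, c = (-9)+5 = -4
m=2,k=3: odd sum, c = (-4)-3 = -7
m=2,k=4: even sum, c = (-7)+8 = 1
m=2,k=5: odd sum, c = 1-5 = -4
m=3,k=3: even sum, c = (-4)+9 = 5
m=3,k=4: odd sum, c = 5-4 = 1
m=3,k=5: even sum, c = 1+15 = 16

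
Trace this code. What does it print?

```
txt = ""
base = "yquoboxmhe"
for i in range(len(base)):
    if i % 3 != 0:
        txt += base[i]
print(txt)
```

i=0: skip
i=1: add 'q' → 'q'
i=2: add 'u' → 'qu'
i=3: skip
i=4: add 'b' → 'qub'
i=5: add 'o' → 'qubo'
i=6: skip
i=7: add 'm' → 'qubom'
i=8: add 'h' → 'qubomh'
i=9: skip

qubomh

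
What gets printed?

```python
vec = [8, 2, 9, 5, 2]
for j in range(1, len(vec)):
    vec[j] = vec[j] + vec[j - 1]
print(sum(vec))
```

87

j=1: vec[1] = 2+8 = 10 → [8, 10, 9, 5, 2]
j=2: vec[2] = 9+10 = 19 → [8, 10, 19, 5, 2]
j=3: vec[3] = 5+19 = 24 → [8, 10, 19, 24, 2]
j=4: vec[4] = 2+24 = 26 → [8, 10, 19, 24, 26]
sum = 87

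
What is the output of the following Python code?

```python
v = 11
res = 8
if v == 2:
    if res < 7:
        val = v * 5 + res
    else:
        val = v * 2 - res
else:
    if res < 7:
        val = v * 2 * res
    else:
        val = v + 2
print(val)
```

13

v=11, res=8
v == 2 is False; res < 7 is False
→ val = v + 2 = 13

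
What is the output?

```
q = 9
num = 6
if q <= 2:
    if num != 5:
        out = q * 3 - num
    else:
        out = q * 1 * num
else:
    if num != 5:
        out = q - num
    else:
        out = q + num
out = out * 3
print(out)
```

9

q=9, num=6
q <= 2 is False; num != 5 is True
→ out = q - num = 3
out = 3*3 = 9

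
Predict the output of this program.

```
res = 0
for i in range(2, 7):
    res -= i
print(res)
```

i=2: res = 0-2 = -2
i=3: res = (-2)-3 = -5
i=4: res = (-5)-4 = -9
i=5: res = (-9)-5 = -14
i=6: res = (-14)-6 = -20

-20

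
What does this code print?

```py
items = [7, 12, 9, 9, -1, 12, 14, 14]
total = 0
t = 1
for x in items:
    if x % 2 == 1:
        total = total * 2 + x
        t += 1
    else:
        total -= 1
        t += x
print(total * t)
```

5586

x=7: odd, total = 0*2+7 = 7; t=2
x=12: not odd, total = 7-1 = 6; t=14
x=9: odd, total = 6*2+9 = 21; t=15
x=9: odd, total = 21*2+9 = 51; t=16
x=-1: odd, total = 51*2+(-1) = 101; t=17
x=12: not odd, total = 101-1 = 100; t=29
x=14: not odd, total = 100-1 = 99; t=43
x=14: not odd, total = 99-1 = 98; t=57
total*t = 98*57 = 5586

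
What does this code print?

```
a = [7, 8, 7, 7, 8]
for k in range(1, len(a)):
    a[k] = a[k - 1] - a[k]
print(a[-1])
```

-23

k=1: a[1] = 7-8 = -1 → [7, -1, 7, 7, 8]
k=2: a[2] = (-1)-7 = -8 → [7, -1, -8, 7, 8]
k=3: a[3] = (-8)-7 = -15 → [7, -1, -8, -15, 8]
k=4: a[4] = (-15)-8 = -23 → [7, -1, -8, -15, -23]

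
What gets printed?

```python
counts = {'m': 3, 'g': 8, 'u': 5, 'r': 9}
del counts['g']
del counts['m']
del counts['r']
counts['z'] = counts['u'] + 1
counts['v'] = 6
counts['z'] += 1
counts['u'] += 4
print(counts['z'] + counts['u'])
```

del 'g' → {'m': 3, 'u': 5, 'r': 9}
del 'm' → {'u': 5, 'r': 9}
del 'r' → {'u': 5}
counts['z'] = counts['u']+1 = 6 → {'u': 5, 'z': 6}
counts['v'] = 6 → {'u': 5, 'z': 6, 'v': 6}
counts['z'] = 6+1 = 7 → {'u': 5, 'z': 7, 'v': 6}
counts['u'] = 5+4 = 9 → {'u': 9, 'z': 7, 'v': 6}
counts['z']+counts['u'] = 7+9 = 16

16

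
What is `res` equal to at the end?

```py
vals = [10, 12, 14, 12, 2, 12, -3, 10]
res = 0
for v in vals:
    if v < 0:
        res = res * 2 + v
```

-3

v=10: not <0
v=12: not <0
v=14: not <0
v=12: not <0
v=2: not <0
v=12: not <0
v=-3: <0, res = 0*2+(-3) = -3
v=10: not <0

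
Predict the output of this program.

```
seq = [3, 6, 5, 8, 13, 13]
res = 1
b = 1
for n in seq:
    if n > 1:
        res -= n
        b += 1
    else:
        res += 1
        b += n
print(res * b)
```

-329

n=3: >1, res = 1-3 = -2; b=2
n=6: >1, res = (-2)-6 = -8; b=3
n=5: >1, res = (-8)-5 = -13; b=4
n=8: >1, res = (-13)-8 = -21; b=5
n=13: >1, res = (-21)-13 = -34; b=6
n=13: >1, res = (-34)-13 = -47; b=7
res*b = (-47)*7 = -329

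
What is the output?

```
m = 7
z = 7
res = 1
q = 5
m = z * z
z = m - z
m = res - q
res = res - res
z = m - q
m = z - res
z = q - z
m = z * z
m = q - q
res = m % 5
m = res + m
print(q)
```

m = 7*7 = 49
z = 49-7 = 42
m = 1-5 = -4
res = 1-1 = 0
z = (-4)-5 = -9
m = (-9)-0 = -9
z = 5-(-9) = 14
m = 14*14 = 196
m = 5-5 = 0
res = 0%5 = 0
m = 0+0 = 0

5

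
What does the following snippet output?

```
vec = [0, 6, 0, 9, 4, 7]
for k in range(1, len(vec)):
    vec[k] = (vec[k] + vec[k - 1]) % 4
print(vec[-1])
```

2

k=1: vec[1] = (6+0)%4 = 2 → [0, 2, 0, 9, 4, 7]
k=2: vec[2] = (0+2)%4 = 2 → [0, 2, 2, 9, 4, 7]
k=3: vec[3] = (9+2)%4 = 3 → [0, 2, 2, 3, 4, 7]
k=4: vec[4] = (4+3)%4 = 3 → [0, 2, 2, 3, 3, 7]
k=5: vec[5] = (7+3)%4 = 2 → [0, 2, 2, 3, 3, 2]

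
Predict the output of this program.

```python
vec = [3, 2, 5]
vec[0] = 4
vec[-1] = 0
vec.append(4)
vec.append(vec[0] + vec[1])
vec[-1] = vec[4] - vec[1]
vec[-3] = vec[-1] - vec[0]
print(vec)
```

vec[0] = 4 → [4, 2, 5]
vec[-1] = 0 → [4, 2, 0]
append 4 → [4, 2, 0, 4]
append vec[0]+vec[1] = 4+2 = 6 → [4, 2, 0, 4, 6]
vec[-1] = vec[4]-vec[1] = 6-2 = 4 → [4, 2, 0, 4, 4]
vec[-3] = vec[-1]-vec[0] = 4-4 = 0 → [4, 2, 0, 4, 4]

[4, 2, 0, 4, 4]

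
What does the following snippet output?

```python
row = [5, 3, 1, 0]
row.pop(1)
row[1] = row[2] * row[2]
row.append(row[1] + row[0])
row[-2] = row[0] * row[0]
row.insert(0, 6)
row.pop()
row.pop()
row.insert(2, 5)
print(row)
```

[6, 5, 5, 0]

pop(1) removes 3 → [5, 1, 0]
row[1] = row[2]*row[2] = 0*0 = 0 → [5, 0, 0]
append row[1]+row[0] = 0+5 = 5 → [5, 0, 0, 5]
row[-2] = row[0]*row[0] = 5*5 = 25 → [5, 0, 25, 5]
insert 6 at 0 → [6, 5, 0, 25, 5]
pop() removes 5 → [6, 5, 0, 25]
pop() removes 25 → [6, 5, 0]
insert 5 at 2 → [6, 5, 5, 0]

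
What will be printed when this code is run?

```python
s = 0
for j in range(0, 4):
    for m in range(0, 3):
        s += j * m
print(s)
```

j=0,m=0: s = 0+0 = 0
j=0,m=1: s = 0+0 = 0
j=0,m=2: s = 0+0 = 0
j=1,m=0: s = 0+0 = 0
j=1,m=1: s = 0+1 = 1
j=1,m=2: s = 1+2 = 3
j=2,m=0: s = 3+0 = 3
j=2,m=1: s = 3+2 = 5
j=2,m=2: s = 5+4 = 9
j=3,m=0: s = 9+0 = 9
j=3,m=1: s = 9+3 = 12
j=3,m=2: s = 12+6 = 18

18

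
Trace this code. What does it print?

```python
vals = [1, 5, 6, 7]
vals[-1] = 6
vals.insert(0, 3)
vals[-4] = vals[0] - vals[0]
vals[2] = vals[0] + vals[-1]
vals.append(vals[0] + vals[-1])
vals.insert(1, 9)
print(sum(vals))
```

42

vals[-1] = 6 → [1, 5, 6, 6]
insert 3 at 0 → [3, 1, 5, 6, 6]
vals[-4] = vals[0]-vals[0] = 3-3 = 0 → [3, 0, 5, 6, 6]
vals[2] = vals[0]+vals[-1] = 3+6 = 9 → [3, 0, 9, 6, 6]
append vals[0]+vals[-1] = 3+6 = 9 → [3, 0, 9, 6, 6, 9]
insert 9 at 1 → [3, 9, 0, 9, 6, 6, 9]
sum = 42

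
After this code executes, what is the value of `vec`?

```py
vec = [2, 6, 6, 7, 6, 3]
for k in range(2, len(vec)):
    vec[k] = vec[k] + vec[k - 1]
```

k=2: vec[2] = 6+6 = 12 → [2, 6, 12, 7, 6, 3]
k=3: vec[3] = 7+12 = 19 → [2, 6, 12, 19, 6, 3]
k=4: vec[4] = 6+19 = 25 → [2, 6, 12, 19, 25, 3]
k=5: vec[5] = 3+25 = 28 → [2, 6, 12, 19, 25, 28]

[2, 6, 12, 19, 25, 28]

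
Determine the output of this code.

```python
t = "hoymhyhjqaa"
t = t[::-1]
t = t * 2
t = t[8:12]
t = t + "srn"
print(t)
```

reverse → 'aaqjhyhmyoh'
repeat ×2 → 'aaqjhyhmyohaaqjhyhmyoh'
slice [8:12] → 'yoha'
+ 'srn' → 'yohasrn'

yohasrn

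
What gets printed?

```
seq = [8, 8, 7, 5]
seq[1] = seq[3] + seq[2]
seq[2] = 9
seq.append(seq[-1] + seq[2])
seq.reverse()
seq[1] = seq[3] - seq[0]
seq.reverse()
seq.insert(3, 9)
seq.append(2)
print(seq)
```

[8, 12, 9, 9, -2, 14, 2]

seq[1] = seq[3]+seq[2] = 5+7 = 12 → [8, 12, 7, 5]
seq[2] = 9 → [8, 12, 9, 5]
append seq[-1]+seq[2] = 5+9 = 14 → [8, 12, 9, 5, 14]
reverse → [14, 5, 9, 12, 8]
seq[1] = seq[3]-seq[0] = 12-14 = -2 → [14, -2, 9, 12, 8]
reverse → [8, 12, 9, -2, 14]
insert 9 at 3 → [8, 12, 9, 9, -2, 14]
append 2 → [8, 12, 9, 9, -2, 14, 2]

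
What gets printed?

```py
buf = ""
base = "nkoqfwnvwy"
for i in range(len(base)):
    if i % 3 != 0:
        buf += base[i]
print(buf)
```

i=0: skip
i=1: add 'k' → 'k'
i=2: add 'o' → 'ko'
i=3: skip
i=4: add 'f' → 'kof'
i=5: add 'w' → 'kofw'
i=6: skip
i=7: add 'v' → 'kofwv'
i=8: add 'w' → 'kofwvw'
i=9: skip

kofwvw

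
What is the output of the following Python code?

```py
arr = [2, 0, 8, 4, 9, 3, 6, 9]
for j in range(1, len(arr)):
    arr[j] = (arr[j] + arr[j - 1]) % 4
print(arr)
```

[2, 2, 2, 2, 3, 2, 0, 1]

j=1: arr[1] = (0+2)%4 = 2 → [2, 2, 8, 4, 9, 3, 6, 9]
j=2: arr[2] = (8+2)%4 = 2 → [2, 2, 2, 4, 9, 3, 6, 9]
j=3: arr[3] = (4+2)%4 = 2 → [2, 2, 2, 2, 9, 3, 6, 9]
j=4: arr[4] = (9+2)%4 = 3 → [2, 2, 2, 2, 3, 3, 6, 9]
j=5: arr[5] = (3+3)%4 = 2 → [2, 2, 2, 2, 3, 2, 6, 9]
j=6: arr[6] = (6+2)%4 = 0 → [2, 2, 2, 2, 3, 2, 0, 9]
j=7: arr[7] = (9+0)%4 = 1 → [2, 2, 2, 2, 3, 2, 0, 1]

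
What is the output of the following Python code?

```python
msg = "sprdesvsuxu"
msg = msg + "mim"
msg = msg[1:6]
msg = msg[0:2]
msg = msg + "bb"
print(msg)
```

+ 'mim' → 'sprdesvsuxumim'
slice [1:6] → 'prdes'
slice [0:2] → 'pr'
+ 'bb' → 'prbb'

prbb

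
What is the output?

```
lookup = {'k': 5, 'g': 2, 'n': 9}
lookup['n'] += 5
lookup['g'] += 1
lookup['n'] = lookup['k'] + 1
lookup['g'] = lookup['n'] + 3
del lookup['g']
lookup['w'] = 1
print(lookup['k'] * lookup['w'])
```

lookup['n'] = 9+5 = 14 → {'k': 5, 'g': 2, 'n': 14}
lookup['g'] = 2+1 = 3 → {'k': 5, 'g': 3, 'n': 14}
lookup['n'] = lookup['k']+1 = 6 → {'k': 5, 'g': 3, 'n': 6}
lookup['g'] = lookup['n']+3 = 9 → {'k': 5, 'g': 9, 'n': 6}
del 'g' → {'k': 5, 'n': 6}
lookup['w'] = 1 → {'k': 5, 'n': 6, 'w': 1}
lookup['k']*lookup['w'] = 5*1 = 5

5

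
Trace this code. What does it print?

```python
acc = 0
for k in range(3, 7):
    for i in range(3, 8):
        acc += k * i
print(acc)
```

450

k=3,i=3: acc = 0+9 = 9
k=3,i=4: acc = 9+12 = 21
k=3,i=5: acc = 21+15 = 36
k=3,i=6: acc = 36+18 = 54
k=3,i=7: acc = 54+21 = 75
k=4,i=3: acc = 75+12 = 87
k=4,i=4: acc = 87+16 = 103
k=4,i=5: acc = 103+20 = 123
k=4,i=6: acc = 123+24 = 147
k=4,i=7: acc = 147+28 = 175
k=5,i=3: acc = 175+15 = 190
k=5,i=4: acc = 190+20 = 210
k=5,i=5: acc = 210+25 = 235
k=5,i=6: acc = 235+30 = 265
k=5,i=7: acc = 265+35 = 300
k=6,i=3: acc = 300+18 = 318
k=6,i=4: acc = 318+24 = 342
k=6,i=5: acc = 342+30 = 372
k=6,i=6: acc = 372+36 = 408
k=6,i=7: acc = 408+42 = 450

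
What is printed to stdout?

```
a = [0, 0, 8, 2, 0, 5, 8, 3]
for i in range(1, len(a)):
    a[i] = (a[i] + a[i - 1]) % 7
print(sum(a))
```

i=1: a[1] = (0+0)%7 = 0 → [0, 0, 8, 2, 0, 5, 8, 3]
i=2: a[2] = (8+0)%7 = 1 → [0, 0, 1, 2, 0, 5, 8, 3]
i=3: a[3] = (2+1)%7 = 3 → [0, 0, 1, 3, 0, 5, 8, 3]
i=4: a[4] = (0+3)%7 = 3 → [0, 0, 1, 3, 3, 5, 8, 3]
i=5: a[5] = (5+3)%7 = 1 → [0, 0, 1, 3, 3, 1, 8, 3]
i=6: a[6] = (8+1)%7 = 2 → [0, 0, 1, 3, 3, 1, 2, 3]
i=7: a[7] = (3+2)%7 = 5 → [0, 0, 1, 3, 3, 1, 2, 5]
sum = 15

15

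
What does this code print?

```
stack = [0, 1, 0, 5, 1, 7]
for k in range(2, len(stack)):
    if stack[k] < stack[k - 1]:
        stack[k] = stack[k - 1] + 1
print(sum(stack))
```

21

k=2: 0<1, stack[2] = 1+1 = 2 → [0, 1, 2, 5, 1, 7]
k=3: 5>=2, unchanged → [0, 1, 2, 5, 1, 7]
k=4: 1<5, stack[4] = 5+1 = 6 → [0, 1, 2, 5, 6, 7]
k=5: 7>=6, unchanged → [0, 1, 2, 5, 6, 7]
sum = 21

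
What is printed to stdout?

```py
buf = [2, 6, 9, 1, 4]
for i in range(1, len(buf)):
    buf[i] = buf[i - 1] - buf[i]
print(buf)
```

[2, -4, -13, -14, -18]

i=1: buf[1] = 2-6 = -4 → [2, -4, 9, 1, 4]
i=2: buf[2] = (-4)-9 = -13 → [2, -4, -13, 1, 4]
i=3: buf[3] = (-13)-1 = -14 → [2, -4, -13, -14, 4]
i=4: buf[4] = (-14)-4 = -18 → [2, -4, -13, -14, -18]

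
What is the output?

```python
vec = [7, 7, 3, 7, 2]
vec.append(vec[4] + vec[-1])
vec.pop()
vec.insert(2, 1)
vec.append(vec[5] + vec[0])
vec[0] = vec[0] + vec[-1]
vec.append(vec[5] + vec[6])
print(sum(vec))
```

append vec[4]+vec[-1] = 2+2 = 4 → [7, 7, 3, 7, 2, 4]
pop() removes 4 → [7, 7, 3, 7, 2]
insert 1 at 2 → [7, 7, 1, 3, 7, 2]
append vec[5]+vec[0] = 2+7 = 9 → [7, 7, 1, 3, 7, 2, 9]
vec[0] = vec[0]+vec[-1] = 7+9 = 16 → [16, 7, 1, 3, 7, 2, 9]
append vec[5]+vec[6] = 2+9 = 11 → [16, 7, 1, 3, 7, 2, 9, 11]
sum = 56

56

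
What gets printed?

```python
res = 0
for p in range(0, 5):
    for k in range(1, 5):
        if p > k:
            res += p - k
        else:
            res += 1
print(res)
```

p=0,k=1: not 0>1, res = 0+1 = 1
p=0,k=2: not 0>2, res = 1+1 = 2
p=0,k=3: not 0>3, res = 2+1 = 3
p=0,k=4: not 0>4, res = 3+1 = 4
p=1,k=1: not 1>1, res = 4+1 = 5
p=1,k=2: not 1>2, res = 5+1 = 6
p=1,k=3: not 1>3, res = 6+1 = 7
p=1,k=4: not 1>4, res = 7+1 = 8
p=2,k=1: 2>1, res = 8+1 = 9
p=2,k=2: not 2>2, res = 9+1 = 10
p=2,k=3: not 2>3, res = 10+1 = 11
p=2,k=4: not 2>4, res = 11+1 = 12
p=3,k=1: 3>1, res = 12+2 = 14
p=3,k=2: 3>2, res = 14+1 = 15
p=3,k=3: not 3>3, res = 15+1 = 16
p=3,k=4: not 3>4, res = 16+1 = 17
p=4,k=1: 4>1, res = 17+3 = 20
p=4,k=2: 4>2, res = 20+2 = 22
p=4,k=3: 4>3, res = 22+1 = 23
p=4,k=4: not 4>4, res = 23+1 = 24

24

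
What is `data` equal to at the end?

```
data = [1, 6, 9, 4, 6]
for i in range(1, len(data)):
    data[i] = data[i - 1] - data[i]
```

[1, -5, -14, -18, -24]

i=1: data[1] = 1-6 = -5 → [1, -5, 9, 4, 6]
i=2: data[2] = (-5)-9 = -14 → [1, -5, -14, 4, 6]
i=3: data[3] = (-14)-4 = -18 → [1, -5, -14, -18, 6]
i=4: data[4] = (-18)-6 = -24 → [1, -5, -14, -18, -24]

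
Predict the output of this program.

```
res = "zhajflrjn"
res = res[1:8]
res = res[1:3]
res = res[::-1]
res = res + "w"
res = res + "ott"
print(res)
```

jawott

slice [1:8] → 'hajflrj'
slice [1:3] → 'aj'
reverse → 'ja'
+ 'w' → 'jaw'
+ 'ott' → 'jawott'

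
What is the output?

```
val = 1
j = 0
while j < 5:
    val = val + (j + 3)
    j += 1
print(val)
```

26

j=0: val = 1+3 = 4
j=1: val = 4+4 = 8
j=2: val = 8+5 = 13
j=3: val = 13+6 = 19
j=4: val = 19+7 = 26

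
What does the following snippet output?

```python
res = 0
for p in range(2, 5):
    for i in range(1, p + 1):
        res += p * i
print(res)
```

p=2,i=1: res = 0+2 = 2
p=2,i=2: res = 2+4 = 6
p=3,i=1: res = 6+3 = 9
p=3,i=2: res = 9+6 = 15
p=3,i=3: res = 15+9 = 24
p=4,i=1: res = 24+4 = 28
p=4,i=2: res = 28+8 = 36
p=4,i=3: res = 36+12 = 48
p=4,i=4: res = 48+16 = 64

64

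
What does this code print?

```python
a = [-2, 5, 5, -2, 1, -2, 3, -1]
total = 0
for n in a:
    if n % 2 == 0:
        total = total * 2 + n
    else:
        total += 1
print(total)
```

n=-2: even, total = 0*2+(-2) = -2
n=5: not even, total = (-2)+1 = -1
n=5: not even, total = (-1)+1 = 0
n=-2: even, total = 0*2+(-2) = -2
n=1: not even, total = (-2)+1 = -1
n=-2: even, total = (-1)*2+(-2) = -4
n=3: not even, total = (-4)+1 = -3
n=-1: not even, total = (-3)+1 = -2

-2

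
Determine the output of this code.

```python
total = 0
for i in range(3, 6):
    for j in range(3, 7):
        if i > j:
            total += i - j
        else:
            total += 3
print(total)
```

31

i=3,j=3: not 3>3, total = 0+3 = 3
i=3,j=4: not 3>4, total = 3+3 = 6
i=3,j=5: not 3>5, total = 6+3 = 9
i=3,j=6: not 3>6, total = 9+3 = 12
i=4,j=3: 4>3, total = 12+1 = 13
i=4,j=4: not 4>4, total = 13+3 = 16
i=4,j=5: not 4>5, total = 16+3 = 19
i=4,j=6: not 4>6, total = 19+3 = 22
i=5,j=3: 5>3, total = 22+2 = 24
i=5,j=4: 5>4, total = 24+1 = 25
i=5,j=5: not 5>5, total = 25+3 = 28
i=5,j=6: not 5>6, total = 28+3 = 31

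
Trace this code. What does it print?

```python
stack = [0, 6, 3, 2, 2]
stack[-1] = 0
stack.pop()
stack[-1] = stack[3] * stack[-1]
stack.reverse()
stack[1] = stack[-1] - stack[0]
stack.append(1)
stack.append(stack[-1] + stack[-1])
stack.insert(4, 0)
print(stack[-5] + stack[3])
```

6

stack[-1] = 0 → [0, 6, 3, 2, 0]
pop() removes 0 → [0, 6, 3, 2]
stack[-1] = stack[3]*stack[-1] = 2*2 = 4 → [0, 6, 3, 4]
reverse → [4, 3, 6, 0]
stack[1] = stack[-1]-stack[0] = 0-4 = -4 → [4, -4, 6, 0]
append 1 → [4, -4, 6, 0, 1]
append stack[-1]+stack[-1] = 1+1 = 2 → [4, -4, 6, 0, 1, 2]
insert 0 at 4 → [4, -4, 6, 0, 0, 1, 2]
stack[-5]+stack[3] = 6+0 = 6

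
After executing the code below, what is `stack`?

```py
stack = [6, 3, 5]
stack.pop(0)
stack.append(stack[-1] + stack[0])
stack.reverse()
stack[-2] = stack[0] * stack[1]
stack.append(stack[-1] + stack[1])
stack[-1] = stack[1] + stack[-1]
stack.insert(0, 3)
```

pop(0) removes 6 → [3, 5]
append stack[-1]+stack[0] = 5+3 = 8 → [3, 5, 8]
reverse → [8, 5, 3]
stack[-2] = stack[0]*stack[1] = 8*5 = 40 → [8, 40, 3]
append stack[-1]+stack[1] = 3+40 = 43 → [8, 40, 3, 43]
stack[-1] = stack[1]+stack[-1] = 40+43 = 83 → [8, 40, 3, 83]
insert 3 at 0 → [3, 8, 40, 3, 83]

[3, 8, 40, 3, 83]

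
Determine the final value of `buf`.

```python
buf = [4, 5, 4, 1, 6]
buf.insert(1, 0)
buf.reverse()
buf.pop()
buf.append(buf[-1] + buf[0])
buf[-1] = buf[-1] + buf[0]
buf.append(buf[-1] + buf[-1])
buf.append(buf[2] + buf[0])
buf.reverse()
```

[10, 24, 12, 0, 5, 4, 1, 6]

insert 0 at 1 → [4, 0, 5, 4, 1, 6]
reverse → [6, 1, 4, 5, 0, 4]
pop() removes 4 → [6, 1, 4, 5, 0]
append buf[-1]+buf[0] = 0+6 = 6 → [6, 1, 4, 5, 0, 6]
buf[-1] = buf[-1]+buf[0] = 6+6 = 12 → [6, 1, 4, 5, 0, 12]
append buf[-1]+buf[-1] = 12+12 = 24 → [6, 1, 4, 5, 0, 12, 24]
append buf[2]+buf[0] = 4+6 = 10 → [6, 1, 4, 5, 0, 12, 24, 10]
reverse → [10, 24, 12, 0, 5, 4, 1, 6]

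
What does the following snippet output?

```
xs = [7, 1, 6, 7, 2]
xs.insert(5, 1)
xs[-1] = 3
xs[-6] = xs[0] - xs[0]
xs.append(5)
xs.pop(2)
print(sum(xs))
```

18

insert 1 at 5 → [7, 1, 6, 7, 2, 1]
xs[-1] = 3 → [7, 1, 6, 7, 2, 3]
xs[-6] = xs[0]-xs[0] = 7-7 = 0 → [0, 1, 6, 7, 2, 3]
append 5 → [0, 1, 6, 7, 2, 3, 5]
pop(2) removes 6 → [0, 1, 7, 2, 3, 5]
sum = 18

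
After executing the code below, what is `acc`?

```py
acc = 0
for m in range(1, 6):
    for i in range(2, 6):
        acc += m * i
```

m=1,i=2: acc = 0+2 = 2
m=1,i=3: acc = 2+3 = 5
m=1,i=4: acc = 5+4 = 9
m=1,i=5: acc = 9+5 = 14
m=2,i=2: acc = 14+4 = 18
m=2,i=3: acc = 18+6 = 24
m=2,i=4: acc = 24+8 = 32
m=2,i=5: acc = 32+10 = 42
m=3,i=2: acc = 42+6 = 48
m=3,i=3: acc = 48+9 = 57
m=3,i=4: acc = 57+12 = 69
m=3,i=5: acc = 69+15 = 84
m=4,i=2: acc = 84+8 = 92
m=4,i=3: acc = 92+12 = 104
m=4,i=4: acc = 104+16 = 120
m=4,i=5: acc = 120+20 = 140
m=5,i=2: acc = 140+10 = 150
m=5,i=3: acc = 150+15 = 165
m=5,i=4: acc = 165+20 = 185
m=5,i=5: acc = 185+25 = 210

210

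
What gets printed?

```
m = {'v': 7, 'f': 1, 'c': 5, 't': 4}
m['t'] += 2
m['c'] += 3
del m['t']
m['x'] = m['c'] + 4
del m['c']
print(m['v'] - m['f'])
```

m['t'] = 4+2 = 6 → {'v': 7, 'f': 1, 'c': 5, 't': 6}
m['c'] = 5+3 = 8 → {'v': 7, 'f': 1, 'c': 8, 't': 6}
del 't' → {'v': 7, 'f': 1, 'c': 8}
m['x'] = m['c']+4 = 12 → {'v': 7, 'f': 1, 'c': 8, 'x': 12}
del 'c' → {'v': 7, 'f': 1, 'x': 12}
m['v']-m['f'] = 7-1 = 6

6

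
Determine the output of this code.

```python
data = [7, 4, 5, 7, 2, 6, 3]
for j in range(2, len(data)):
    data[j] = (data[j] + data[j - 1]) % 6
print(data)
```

j=2: data[2] = (5+4)%6 = 3 → [7, 4, 3, 7, 2, 6, 3]
j=3: data[3] = (7+3)%6 = 4 → [7, 4, 3, 4, 2, 6, 3]
j=4: data[4] = (2+4)%6 = 0 → [7, 4, 3, 4, 0, 6, 3]
j=5: data[5] = (6+0)%6 = 0 → [7, 4, 3, 4, 0, 0, 3]
j=6: data[6] = (3+0)%6 = 3 → [7, 4, 3, 4, 0, 0, 3]

[7, 4, 3, 4, 0, 0, 3]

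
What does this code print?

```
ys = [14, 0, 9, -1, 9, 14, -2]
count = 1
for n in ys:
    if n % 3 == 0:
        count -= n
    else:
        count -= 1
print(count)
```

-21

n=14: not %3==0, count = 1-1 = 0
n=0: %3==0, count = 0-0 = 0
n=9: %3==0, count = 0-9 = -9
n=-1: not %3==0, count = (-9)-1 = -10
n=9: %3==0, count = (-10)-9 = -19
n=14: not %3==0, count = (-19)-1 = -20
n=-2: not %3==0, count = (-20)-1 = -21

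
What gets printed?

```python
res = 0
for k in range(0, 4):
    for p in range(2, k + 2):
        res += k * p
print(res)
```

39

k=1,p=2: res = 0+2 = 2
k=2,p=2: res = 2+4 = 6
k=2,p=3: res = 6+6 = 12
k=3,p=2: res = 12+6 = 18
k=3,p=3: res = 18+9 = 27
k=3,p=4: res = 27+12 = 39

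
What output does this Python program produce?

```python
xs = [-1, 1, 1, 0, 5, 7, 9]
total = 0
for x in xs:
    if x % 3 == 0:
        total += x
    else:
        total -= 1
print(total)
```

x=-1: not %3==0, total = 0-1 = -1
x=1: not %3==0, total = (-1)-1 = -2
x=1: not %3==0, total = (-2)-1 = -3
x=0: %3==0, total = (-3)+0 = -3
x=5: not %3==0, total = (-3)-1 = -4
x=7: not %3==0, total = (-4)-1 = -5
x=9: %3==0, total = (-5)+9 = 4

4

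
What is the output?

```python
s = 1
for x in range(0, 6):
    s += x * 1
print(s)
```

x=0: s = 1+0*1 = 1
x=1: s = 1+1*1 = 2
x=2: s = 2+2*1 = 4
x=3: s = 4+3*1 = 7
x=4: s = 7+4*1 = 11
x=5: s = 11+5*1 = 16

16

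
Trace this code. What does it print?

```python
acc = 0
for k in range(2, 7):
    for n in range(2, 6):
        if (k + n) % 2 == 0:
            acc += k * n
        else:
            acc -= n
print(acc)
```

k=2,n=2: even sum, acc = 0+4 = 4
k=2,n=3: odd sum, acc = 4-3 = 1
k=2,n=4: even sum, acc = 1+8 = 9
k=2,n=5: odd sum, acc = 9-5 = 4
k=3,n=2: odd sum, acc = 4-2 = 2
k=3,n=3: even sum, acc = 2+9 = 11
k=3,n=4: odd sum, acc = 11-4 = 7
k=3,n=5: even sum, acc = 7+15 = 22
k=4,n=2: even sum, acc = 22+8 = 30
k=4,n=3: odd sum, acc = 30-3 = 27
k=4,n=4: even sum, acc = 27+16 = 43
k=4,n=5: odd sum, acc = 43-5 = 38
k=5,n=2: odd sum, acc = 38-2 = 36
k=5,n=3: even sum, acc = 36+15 = 51
k=5,n=4: odd sum, acc = 51-4 = 47
k=5,n=5: even sum, acc = 47+25 = 72
k=6,n=2: even sum, acc = 72+12 = 84
k=6,n=3: odd sum, acc = 84-3 = 81
k=6,n=4: even sum, acc = 81+24 = 105
k=6,n=5: odd sum, acc = 105-5 = 100

100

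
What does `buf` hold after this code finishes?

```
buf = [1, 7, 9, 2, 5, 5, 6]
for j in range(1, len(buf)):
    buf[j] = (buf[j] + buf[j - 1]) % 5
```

[1, 3, 2, 4, 4, 4, 0]

j=1: buf[1] = (7+1)%5 = 3 → [1, 3, 9, 2, 5, 5, 6]
j=2: buf[2] = (9+3)%5 = 2 → [1, 3, 2, 2, 5, 5, 6]
j=3: buf[3] = (2+2)%5 = 4 → [1, 3, 2, 4, 5, 5, 6]
j=4: buf[4] = (5+4)%5 = 4 → [1, 3, 2, 4, 4, 5, 6]
j=5: buf[5] = (5+4)%5 = 4 → [1, 3, 2, 4, 4, 4, 6]
j=6: buf[6] = (6+4)%5 = 0 → [1, 3, 2, 4, 4, 4, 0]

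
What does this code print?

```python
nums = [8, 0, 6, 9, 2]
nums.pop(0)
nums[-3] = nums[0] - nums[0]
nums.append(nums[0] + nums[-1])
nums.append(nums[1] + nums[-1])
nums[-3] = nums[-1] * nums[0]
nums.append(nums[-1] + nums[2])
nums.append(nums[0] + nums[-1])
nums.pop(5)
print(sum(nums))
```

pop(0) removes 8 → [0, 6, 9, 2]
nums[-3] = nums[0]-nums[0] = 0-0 = 0 → [0, 0, 9, 2]
append nums[0]+nums[-1] = 0+2 = 2 → [0, 0, 9, 2, 2]
append nums[1]+nums[-1] = 0+2 = 2 → [0, 0, 9, 2, 2, 2]
nums[-3] = nums[-1]*nums[0] = 2*0 = 0 → [0, 0, 9, 0, 2, 2]
append nums[-1]+nums[2] = 2+9 = 11 → [0, 0, 9, 0, 2, 2, 11]
append nums[0]+nums[-1] = 0+11 = 11 → [0, 0, 9, 0, 2, 2, 11, 11]
pop(5) removes 2 → [0, 0, 9, 0, 2, 11, 11]
sum = 33

33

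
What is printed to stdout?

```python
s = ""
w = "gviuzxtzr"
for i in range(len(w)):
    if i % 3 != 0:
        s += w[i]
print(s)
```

i=0: skip
i=1: add 'v' → 'v'
i=2: add 'i' → 'vi'
i=3: skip
i=4: add 'z' → 'viz'
i=5: add 'x' → 'vizx'
i=6: skip
i=7: add 'z' → 'vizxz'
i=8: add 'r' → 'vizxzr'

vizxzr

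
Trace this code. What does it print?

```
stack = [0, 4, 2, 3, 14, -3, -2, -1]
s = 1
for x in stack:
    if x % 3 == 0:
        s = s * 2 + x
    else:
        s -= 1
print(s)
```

-1

x=0: %3==0, s = 1*2+0 = 2
x=4: not %3==0, s = 2-1 = 1
x=2: not %3==0, s = 1-1 = 0
x=3: %3==0, s = 0*2+3 = 3
x=14: not %3==0, s = 3-1 = 2
x=-3: %3==0, s = 2*2+(-3) = 1
x=-2: not %3==0, s = 1-1 = 0
x=-1: not %3==0, s = 0-1 = -1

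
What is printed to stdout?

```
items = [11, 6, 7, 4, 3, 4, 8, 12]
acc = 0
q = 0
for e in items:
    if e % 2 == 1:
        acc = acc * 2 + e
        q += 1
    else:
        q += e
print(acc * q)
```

2257

e=11: odd, acc = 0*2+11 = 11; q=1
e=6: not odd; q=7
e=7: odd, acc = 11*2+7 = 29; q=8
e=4: not odd; q=12
e=3: odd, acc = 29*2+3 = 61; q=13
e=4: not odd; q=17
e=8: not odd; q=25
e=12: not odd; q=37
acc*q = 61*37 = 2257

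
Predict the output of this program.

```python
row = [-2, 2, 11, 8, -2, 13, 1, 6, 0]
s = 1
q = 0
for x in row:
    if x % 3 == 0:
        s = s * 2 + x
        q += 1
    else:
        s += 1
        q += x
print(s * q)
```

x=-2: not %3==0, s = 1+1 = 2; q=-2
x=2: not %3==0, s = 2+1 = 3; q=0
x=11: not %3==0, s = 3+1 = 4; q=11
x=8: not %3==0, s = 4+1 = 5; q=19
x=-2: not %3==0, s = 5+1 = 6; q=17
x=13: not %3==0, s = 6+1 = 7; q=30
x=1: not %3==0, s = 7+1 = 8; q=31
x=6: %3==0, s = 8*2+6 = 22; q=32
x=0: %3==0, s = 22*2+0 = 44; q=33
s*q = 44*33 = 1452

1452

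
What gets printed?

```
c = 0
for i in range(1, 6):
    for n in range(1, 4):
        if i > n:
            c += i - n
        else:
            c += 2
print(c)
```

i=1,n=1: not 1>1, c = 0+2 = 2
i=1,n=2: not 1>2, c = 2+2 = 4
i=1,n=3: not 1>3, c = 4+2 = 6
i=2,n=1: 2>1, c = 6+1 = 7
i=2,n=2: not 2>2, c = 7+2 = 9
i=2,n=3: not 2>3, c = 9+2 = 11
i=3,n=1: 3>1, c = 11+2 = 13
i=3,n=2: 3>2, c = 13+1 = 14
i=3,n=3: not 3>3, c = 14+2 = 16
i=4,n=1: 4>1, c = 16+3 = 19
i=4,n=2: 4>2, c = 19+2 = 21
i=4,n=3: 4>3, c = 21+1 = 22
i=5,n=1: 5>1, c = 22+4 = 26
i=5,n=2: 5>2, c = 26+3 = 29
i=5,n=3: 5>3, c = 29+2 = 31

31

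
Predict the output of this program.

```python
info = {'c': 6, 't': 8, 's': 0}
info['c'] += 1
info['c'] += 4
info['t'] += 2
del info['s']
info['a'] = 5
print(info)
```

{'c': 11, 't': 10, 'a': 5}

info['c'] = 6+1 = 7 → {'c': 7, 't': 8, 's': 0}
info['c'] = 7+4 = 11 → {'c': 11, 't': 8, 's': 0}
info['t'] = 8+2 = 10 → {'c': 11, 't': 10, 's': 0}
del 's' → {'c': 11, 't': 10}
info['a'] = 5 → {'c': 11, 't': 10, 'a': 5}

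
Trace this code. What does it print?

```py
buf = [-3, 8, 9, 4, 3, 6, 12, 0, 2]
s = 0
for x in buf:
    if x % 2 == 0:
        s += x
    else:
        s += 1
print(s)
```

x=-3: not even, s = 0+1 = 1
x=8: even, s = 1+8 = 9
x=9: not even, s = 9+1 = 10
x=4: even, s = 10+4 = 14
x=3: not even, s = 14+1 = 15
x=6: even, s = 15+6 = 21
x=12: even, s = 21+12 = 33
x=0: even, s = 33+0 = 33
x=2: even, s = 33+2 = 35

35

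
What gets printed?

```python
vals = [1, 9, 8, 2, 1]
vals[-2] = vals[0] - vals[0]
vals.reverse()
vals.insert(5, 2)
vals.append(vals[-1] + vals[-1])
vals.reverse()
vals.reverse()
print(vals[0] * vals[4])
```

1

vals[-2] = vals[0]-vals[0] = 1-1 = 0 → [1, 9, 8, 0, 1]
reverse → [1, 0, 8, 9, 1]
insert 2 at 5 → [1, 0, 8, 9, 1, 2]
append vals[-1]+vals[-1] = 2+2 = 4 → [1, 0, 8, 9, 1, 2, 4]
reverse → [4, 2, 1, 9, 8, 0, 1]
reverse → [1, 0, 8, 9, 1, 2, 4]
vals[0]*vals[4] = 1*1 = 1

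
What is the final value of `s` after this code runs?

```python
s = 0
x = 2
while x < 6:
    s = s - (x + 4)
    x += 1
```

x=2: s = 0-6 = -6
x=3: s = (-6)-7 = -13
x=4: s = (-13)-8 = -21
x=5: s = (-21)-9 = -30

-30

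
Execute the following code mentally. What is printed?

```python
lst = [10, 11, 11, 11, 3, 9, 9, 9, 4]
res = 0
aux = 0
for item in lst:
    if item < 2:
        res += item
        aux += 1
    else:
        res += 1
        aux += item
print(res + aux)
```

item=10: not <2, res = 0+1 = 1; aux=10
item=11: not <2, res = 1+1 = 2; aux=21
item=11: not <2, res = 2+1 = 3; aux=32
item=11: not <2, res = 3+1 = 4; aux=43
item=3: not <2, res = 4+1 = 5; aux=46
item=9: not <2, res = 5+1 = 6; aux=55
item=9: not <2, res = 6+1 = 7; aux=64
item=9: not <2, res = 7+1 = 8; aux=73
item=4: not <2, res = 8+1 = 9; aux=77
res+aux = 9+77 = 86

86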